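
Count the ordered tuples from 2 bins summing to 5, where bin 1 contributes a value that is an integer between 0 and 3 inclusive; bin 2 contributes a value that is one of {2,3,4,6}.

The generating function for the choices is (1 + t + t^2 + t^3)·(t^2 + t^3 + t^4 + t^6); the count is [t^5].
(1 + t + t^2 + t^3) has coefficients 1,1,1,1 for degrees 0…3.
(t^2 + t^3 + t^4 + t^6) has coefficients 0,0,1,1,1,0 for degrees 0…5.
[t^5] = 1·0 + 1·1 + 1·1 + 1·1 = 3.

3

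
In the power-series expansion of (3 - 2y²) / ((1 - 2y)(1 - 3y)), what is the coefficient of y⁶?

5755

The denominator gives the recurrence a_n = 5a_(n−1) − 6a_(n−2) for n ≥ 3; the numerator fixes a_0 = 3, a_1 = 15, a_2 = 55.
Iterating: 3, 15, 55, 185, 595, 1865, 5755, so a_6 = 5755.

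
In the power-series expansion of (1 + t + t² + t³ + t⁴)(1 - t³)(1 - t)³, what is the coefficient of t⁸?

(1 + t + t² + t³ + t⁴) has coefficients 1,1,1,1,1 for degrees 0…4.
(1 - t³) has coefficients 1,0,0,-1,0,0,0,0,0 for degrees 0…8.
Finally multiplying by (1 - t)³, the product of all factors after the first has coefficients 1,-3,3,-2,3,-3,1,0,0 for degrees 0…8.
[t⁸] = 1·0 + 1·0 + 1·1 + 1·(-3) + 1·3 = 1.

1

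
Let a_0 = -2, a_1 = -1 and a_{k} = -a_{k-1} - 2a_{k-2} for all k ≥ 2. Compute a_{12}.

137

The ordinary generating function has denominator 1 + x + 2x^2.
Iterating the recurrence: a_0,…,a_{12} = -2, -1, 5, -3, -7, 13, 1, -27, 25, 29, -79, 21, 137.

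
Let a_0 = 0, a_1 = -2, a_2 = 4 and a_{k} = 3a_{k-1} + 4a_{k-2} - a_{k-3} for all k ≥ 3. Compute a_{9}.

The ordinary generating function has denominator 1 - 3y - 4y^2 + y^3.
Iterating the recurrence: a_0,…,a_{9} = 0, -2, 4, 4, 30, 102, 422, 1644, 6518, 25708.

25708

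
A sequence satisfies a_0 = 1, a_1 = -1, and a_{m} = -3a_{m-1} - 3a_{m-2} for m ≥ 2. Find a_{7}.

27

The ordinary generating function has denominator 1 + 3t + 3t^2.
Iterating the recurrence: a_0,…,a_{7} = 1, -1, 0, 3, -9, 18, -27, 27.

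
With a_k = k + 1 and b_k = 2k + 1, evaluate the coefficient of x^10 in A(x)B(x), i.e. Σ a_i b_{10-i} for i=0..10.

The convolution is the t^10 coefficient of A(t)B(t).
Σ = 1·21 + 2·19 + 3·17 + 4·15 + 5·13 + 6·11 + 7·9 + 8·7 + 9·5 + 10·3 + 11·1 = 506.

506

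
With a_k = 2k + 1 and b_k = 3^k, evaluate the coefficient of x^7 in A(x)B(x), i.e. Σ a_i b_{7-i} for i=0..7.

6552

Write out a_i and b_{7-i} for i = 0,…,7 and sum the products.
Σ = 1·2187 + 3·729 + 5·243 + 7·81 + 9·27 + 11·9 + 13·3 + 15·1 = 6552.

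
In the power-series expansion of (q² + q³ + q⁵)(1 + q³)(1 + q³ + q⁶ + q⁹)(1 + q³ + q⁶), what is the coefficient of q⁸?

8

(q² + q³ + q⁵) has coefficients 0,0,1,1,0,1 for degrees 0…5.
(1 + q³) has coefficients 1,0,0,1,0,0,0,0,0 for degrees 0…8.
Multiplying by (1 + q³ + q⁶ + q⁹) gives running coefficients 1,0,0,2,0,0,2,0,0 for degrees 0…8.
Finally multiplying by (1 + q³ + q⁶), the product of all factors after the first has coefficients 1,0,0,3,0,0,5,0,0 for degrees 0…8.
[q⁸] = 1·5 + 1·0 + 1·3 = 8.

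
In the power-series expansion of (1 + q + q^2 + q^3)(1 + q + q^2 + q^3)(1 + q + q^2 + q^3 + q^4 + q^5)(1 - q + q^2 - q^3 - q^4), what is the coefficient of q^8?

-16

(1 + q + q^2 + q^3) has coefficients 1,1,1,1 for degrees 0…3.
(1 + q + q^2 + q^3) has coefficients 1,1,1,1,0,0,0,0,0 for degrees 0…8.
Multiplying by (1 + q + q^2 + q^3 + q^4 + q^5) gives running coefficients 1,2,3,4,4,4,3,2,1 for degrees 0…8.
Finally multiplying by (1 - q + q^2 - q^3 - q^4), the product of all factors after the first has coefficients 1,1,2,2,0,-1,-4,-5,-6 for degrees 0…8.
[q^8] = 1·(-6) + 1·(-5) + 1·(-4) + 1·(-1) = -16.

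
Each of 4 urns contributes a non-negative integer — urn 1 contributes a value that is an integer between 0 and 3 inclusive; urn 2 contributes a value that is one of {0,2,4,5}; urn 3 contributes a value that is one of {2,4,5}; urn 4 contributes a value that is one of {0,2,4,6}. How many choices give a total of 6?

9

The generating function for the choices is (1 + x + x² + x³)·(1 + x² + x⁴ + x⁵)·(x² + x⁴ + x⁵)·(1 + x² + x⁴ + x⁶); the count is [x⁶].
(1 + x + x² + x³) has coefficients 1,1,1,1 for degrees 0…3.
(1 + x² + x⁴ + x⁵) has coefficients 1,0,1,0,1,1,0 for degrees 0…6.
Multiplying by (x² + x⁴ + x⁵) gives running coefficients 0,0,1,0,2,1,2 for degrees 0…6.
Finally multiplying by (1 + x² + x⁴ + x⁶), the product of all factors after the first has coefficients 0,0,1,0,3,1,5 for degrees 0…6.
[x⁶] = 1·5 + 1·1 + 1·3 + 1·0 = 9.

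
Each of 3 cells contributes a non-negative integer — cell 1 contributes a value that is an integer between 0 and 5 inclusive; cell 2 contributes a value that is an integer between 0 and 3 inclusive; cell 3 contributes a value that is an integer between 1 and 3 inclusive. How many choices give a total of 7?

11

The generating function for the choices is (1 + y + y² + y³ + y⁴ + y⁵)·(1 + y + y² + y³)·(y + y² + y³); the count is [y⁷].
(1 + y + y² + y³ + y⁴ + y⁵) has coefficients 1,1,1,1,1,1 for degrees 0…5.
(1 + y + y² + y³) has coefficients 1,1,1,1,0,0,0,0 for degrees 0…7.
Finally multiplying by (y + y² + y³), the product of all factors after the first has coefficients 0,1,2,3,3,2,1,0 for degrees 0…7.
[y⁷] = 1·0 + 1·1 + 1·2 + 1·3 + 1·3 + 1·2 = 11.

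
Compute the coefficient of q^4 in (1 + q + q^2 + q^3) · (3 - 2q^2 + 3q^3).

(1 + q + q^2 + q^3) has coefficients 1,1,1,1 for degrees 0…3.
(3 - 2q^2 + 3q^3) has coefficients 3,0,-2,3,0 for degrees 0…4.
[q^4] = 1·0 + 1·3 + 1·(-2) + 1·0 = 1.

1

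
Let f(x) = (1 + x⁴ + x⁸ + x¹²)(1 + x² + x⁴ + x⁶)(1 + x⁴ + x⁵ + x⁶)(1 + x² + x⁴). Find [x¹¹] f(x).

5

(1 + x⁴ + x⁸ + x¹²) has coefficients 1,0,0,0,1,0,0,0,1,0,0,0 for degrees 0…11.
(1 + x² + x⁴ + x⁶) has coefficients 1,0,1,0,1,0,1,0,0,0,0,0 for degrees 0…11.
Multiplying by (1 + x⁴ + x⁵ + x⁶) gives running coefficients 1,0,1,0,2,1,3,1,2,1,2,1 for degrees 0…11.
Finally multiplying by (1 + x² + x⁴), the product of all factors after the first has coefficients 1,0,2,0,4,1,6,2,7,3,7,3 for degrees 0…11.
[x¹¹] = 1·3 + 1·2 + 1·0 = 5.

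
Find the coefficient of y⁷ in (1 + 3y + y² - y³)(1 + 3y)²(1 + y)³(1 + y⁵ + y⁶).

(1 + 3y + y² - y³) has coefficients 1,3,1,-1 for degrees 0…3.
(1 + 3y)² has coefficients 1,6,9,0,0,0,0,0 for degrees 0…7.
Multiplying by (1 + y)³ gives running coefficients 1,9,30,46,33,9,0,0 for degrees 0…7.
Finally multiplying by (1 + y⁵ + y⁶), the product of all factors after the first has coefficients 1,9,30,46,33,10,10,39 for degrees 0…7.
[y⁷] = 1·39 + 3·10 + 1·10 − 1·33 = 46.

46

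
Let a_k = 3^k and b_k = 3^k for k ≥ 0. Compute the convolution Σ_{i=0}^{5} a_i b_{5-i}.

This is [x^5] in the product of the two ordinary generating functions.
Σ = 1·243 + 3·81 + 9·27 + 27·9 + 81·3 + 243·1 = 1458.

1458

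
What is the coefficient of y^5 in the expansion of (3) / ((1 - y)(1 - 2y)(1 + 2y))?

63

Partial fractions give a closed form: a_n = (-1)·1^n + (3)·2^n + (1)·(-2)^n.
At n = 5: a_5 = 63.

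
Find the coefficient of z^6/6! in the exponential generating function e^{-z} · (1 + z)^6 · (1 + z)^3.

6067

The EGF product rule gives c_6 = Σ_{k_1+k_2+k_3=6} C(6; k_1,k_2,k_3) · ∏ g_i(k_i), where e^{-z} gives (-1)^k; (1+z)^6 gives the falling factorial (6)_k; (1+z)^3 gives the falling factorial (3)_k.
g_1(k) for k = 0…6: 1, -1, 1, -1, 1, -1, 1.
g_2(k) for k = 0…6: 1, 6, 30, 120, 360, 720, 720.
g_3(k) for k = 0…6: 1, 3, 6, 6, 0, 0, 0.
First combine the last two factors: h(k) = Σ_j C(k,j)·g_2(j)·g_3(k−j) for k = 0…6: 1, 9, 72, 504, 3024, 15120, 60480.
c_6 = Σ_k C(6,k)·g_1(k)·h(6−k) = 1·1·60480 + 6·(-1)·15120 + 15·1·3024 + 20·(-1)·504 + 15·1·72 + 6·(-1)·9 + 1·1·1 = 60480 − 90720 + 45360 − 10080 + 1080 − 54 + 1 = 6067.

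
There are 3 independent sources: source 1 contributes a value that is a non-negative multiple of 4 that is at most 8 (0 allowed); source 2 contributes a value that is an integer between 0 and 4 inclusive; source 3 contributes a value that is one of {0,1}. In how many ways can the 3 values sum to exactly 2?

The generating function for the choices is (1 + q⁴ + q⁸)·(1 + q + q² + q³ + q⁴)·(1 + q); the count is [q²].
(1 + q⁴ + q⁸) has coefficients 1,0,0 for degrees 0…2.
(1 + q + q² + q³ + q⁴) has coefficients 1,1,1 for degrees 0…2.
Finally multiplying by (1 + q), the product of all factors after the first has coefficients 1,2,2 for degrees 0…2.
[q²] = 1·2 = 2.

2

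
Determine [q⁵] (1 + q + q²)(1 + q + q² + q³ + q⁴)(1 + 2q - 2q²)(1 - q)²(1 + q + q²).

(1 + q + q²) has coefficients 1,1,1 for degrees 0…2.
(1 + q + q² + q³ + q⁴) has coefficients 1,1,1,1,1,0 for degrees 0…5.
Multiplying by (1 + 2q - 2q²) gives running coefficients 1,3,1,1,1,0 for degrees 0…5.
Multiplying by (1 - q)² gives running coefficients 1,1,-4,2,0,-1 for degrees 0…5.
Finally multiplying by (1 + q + q²), the product of all factors after the first has coefficients 1,2,-2,-1,-2,1 for degrees 0…5.
[q⁵] = 1·1 + 1·(-2) + 1·(-1) = -2.

-2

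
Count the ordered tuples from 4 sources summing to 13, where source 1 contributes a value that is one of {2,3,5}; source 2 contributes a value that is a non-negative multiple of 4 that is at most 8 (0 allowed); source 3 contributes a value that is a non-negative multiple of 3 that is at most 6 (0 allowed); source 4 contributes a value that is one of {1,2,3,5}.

The generating function for the choices is (t² + t³ + t⁵)·(1 + t⁴ + t⁸)·(1 + t³ + t⁶)·(t + t² + t³ + t⁵); the count is [t¹³].
(t² + t³ + t⁵) has coefficients 0,0,1,1,0,1 for degrees 0…5.
(1 + t⁴ + t⁸) has coefficients 1,0,0,0,1,0,0,0,1,0,0,0,0,0 for degrees 0…13.
Multiplying by (1 + t³ + t⁶) gives running coefficients 1,0,0,1,1,0,1,1,1,0,1,1,0,0 for degrees 0…13.
Finally multiplying by (t + t² + t³ + t⁵), the product of all factors after the first has coefficients 0,1,1,1,1,3,2,2,3,4,2,3,3,3 for degrees 0…13.
[t¹³] = 1·3 + 1·2 + 1·3 = 8.

8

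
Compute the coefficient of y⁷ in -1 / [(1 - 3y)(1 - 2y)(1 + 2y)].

Partial fractions give a closed form: a_n = (-9/5)·3^n + (1)·2^n + (-1/5)·(-2)^n.
At n = 7: a_7 = -3783.

-3783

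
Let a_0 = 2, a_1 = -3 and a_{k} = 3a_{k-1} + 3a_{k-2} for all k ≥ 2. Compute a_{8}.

The ordinary generating function has denominator 1 - 3t - 3t^2.
Iterating the recurrence: a_0,…,a_{8} = 2, -3, -3, -18, -63, -243, -918, -3483, -13203.

-13203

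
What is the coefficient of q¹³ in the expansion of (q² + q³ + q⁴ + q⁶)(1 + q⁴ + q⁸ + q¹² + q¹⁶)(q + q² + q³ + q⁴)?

(q² + q³ + q⁴ + q⁶) has coefficients 0,0,1,1,1,0,1 for degrees 0…6.
(1 + q⁴ + q⁸ + q¹² + q¹⁶) has coefficients 1,0,0,0,1,0,0,0,1,0,0,0,1,0 for degrees 0…13.
Finally multiplying by (q + q² + q³ + q⁴), the product of all factors after the first has coefficients 0,1,1,1,1,1,1,1,1,1,1,1,1,1 for degrees 0…13.
[q¹³] = 1·1 + 1·1 + 1·1 + 1·1 = 4.

4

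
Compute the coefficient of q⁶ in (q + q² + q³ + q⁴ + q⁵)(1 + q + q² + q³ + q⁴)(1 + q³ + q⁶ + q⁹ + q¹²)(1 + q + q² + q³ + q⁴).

(q + q² + q³ + q⁴ + q⁵) has coefficients 0,1,1,1,1,1 for degrees 0…5.
(1 + q + q² + q³ + q⁴) has coefficients 1,1,1,1,1,0,0 for degrees 0…6.
Multiplying by (1 + q³ + q⁶ + q⁹ + q¹²) gives running coefficients 1,1,1,2,2,1,2 for degrees 0…6.
Finally multiplying by (1 + q + q² + q³ + q⁴), the product of all factors after the first has coefficients 1,2,3,5,7,7,8 for degrees 0…6.
[q⁶] = 1·7 + 1·7 + 1·5 + 1·3 + 1·2 = 24.

24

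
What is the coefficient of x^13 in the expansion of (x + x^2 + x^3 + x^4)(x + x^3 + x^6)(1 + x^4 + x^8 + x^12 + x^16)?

3

(x + x^2 + x^3 + x^4) has coefficients 0,1,1,1,1 for degrees 0…4.
(x + x^3 + x^6) has coefficients 0,1,0,1,0,0,1,0,0,0,0,0,0,0 for degrees 0…13.
Finally multiplying by (1 + x^4 + x^8 + x^12 + x^16), the product of all factors after the first has coefficients 0,1,0,1,0,1,1,1,0,1,1,1,0,1 for degrees 0…13.
[x^13] = 1·0 + 1·1 + 1·1 + 1·1 = 3.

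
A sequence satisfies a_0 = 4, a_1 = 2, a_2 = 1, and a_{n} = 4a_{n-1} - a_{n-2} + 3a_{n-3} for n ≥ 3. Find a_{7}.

3602

The ordinary generating function has denominator 1 - 4q + q^2 - 3q^3.
Iterating the recurrence: a_0,…,a_{7} = 4, 2, 1, 14, 61, 233, 913, 3602.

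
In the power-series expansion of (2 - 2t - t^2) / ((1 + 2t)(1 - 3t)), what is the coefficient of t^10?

44429

The denominator gives the recurrence a_n = a_(n−1) + 6a_(n−2) for n ≥ 3; the numerator fixes a_0 = 2, a_1 = 0, a_2 = 11.
Iterating: 2, 0, 11, 11, 77, 143, 605, 1463, 5093, 13871, 44429, so a_10 = 44429.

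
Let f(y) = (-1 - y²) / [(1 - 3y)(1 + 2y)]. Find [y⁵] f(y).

The denominator gives the recurrence a_n = a_(n−1) + 6a_(n−2) for n ≥ 3; the numerator fixes a_0 = -1, a_1 = -1, a_2 = -8.
Iterating: -1, -1, -8, -14, -62, -146, so a_5 = -146.

-146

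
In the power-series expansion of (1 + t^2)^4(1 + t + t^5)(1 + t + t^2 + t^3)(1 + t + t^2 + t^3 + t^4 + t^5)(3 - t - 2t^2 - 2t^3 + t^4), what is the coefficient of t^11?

-151

(1 + t^2)^4 has coefficients 1,0,4,0,6,0,4,0,1 for degrees 0…8.
(1 + t + t^5) has coefficients 1,1,0,0,0,1,0,0,0,0,0,0 for degrees 0…11.
Multiplying by (1 + t + t^2 + t^3) gives running coefficients 1,2,2,2,1,1,1,1,1,0,0,0 for degrees 0…11.
Multiplying by (1 + t + t^2 + t^3 + t^4 + t^5) gives running coefficients 1,3,5,7,8,9,9,8,7,5,4,3 for degrees 0…11.
Finally multiplying by (3 - t - 2t^2 - 2t^3 + t^4), the product of all factors after the first has coefficients 3,8,10,8,2,-2,-7,-12,-15,-17,-14,-11 for degrees 0…11.
[t^11] = 1·(-11) + 4·(-17) + 6·(-12) + 4·(-2) + 1·8 = -151.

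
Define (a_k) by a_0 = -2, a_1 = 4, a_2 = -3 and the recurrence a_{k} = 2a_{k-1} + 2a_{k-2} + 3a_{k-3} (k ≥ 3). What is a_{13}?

-122636

The ordinary generating function has denominator 1 - 2q - 2q^2 - 3q^3.
Iterating the recurrence: a_0,…,a_{13} = -2, 4, -3, -4, -2, -21, -58, -164, -507, -1516, -4538, -13629, -40882, -122636.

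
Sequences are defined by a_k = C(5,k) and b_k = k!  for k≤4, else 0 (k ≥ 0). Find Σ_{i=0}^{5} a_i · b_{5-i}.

This is [x^5] in the product of the two ordinary generating functions.
Σ = 1·0 + 5·24 + 10·6 + 10·2 + 5·1 + 1·1 = 206.

206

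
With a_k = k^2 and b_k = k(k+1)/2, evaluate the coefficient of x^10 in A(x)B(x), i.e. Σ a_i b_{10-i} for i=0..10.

This is [x^10] in the product of the two ordinary generating functions.
Σ = 0·55 + 1·45 + 4·36 + 9·28 + 16·21 + 25·15 + 36·10 + 49·6 + 64·3 + 81·1 + 100·0 = 2079.

2079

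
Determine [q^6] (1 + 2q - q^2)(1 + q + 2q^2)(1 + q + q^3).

3

(1 + 2q - q^2) has coefficients 1,2,-1 for degrees 0…2.
(1 + q + 2q^2) has coefficients 1,1,2,0,0,0,0 for degrees 0…6.
Finally multiplying by (1 + q + q^3), the product of all factors after the first has coefficients 1,2,3,3,1,2,0 for degrees 0…6.
[q^6] = 1·0 + 2·2 − 1·1 = 3.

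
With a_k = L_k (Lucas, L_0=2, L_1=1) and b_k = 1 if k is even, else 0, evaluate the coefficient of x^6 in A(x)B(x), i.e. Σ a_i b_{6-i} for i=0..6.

30

The convolution is the x^6 coefficient of A(x)B(x).
Σ = 2·1 + 1·0 + 3·1 + 4·0 + 7·1 + 11·0 + 18·1 = 30.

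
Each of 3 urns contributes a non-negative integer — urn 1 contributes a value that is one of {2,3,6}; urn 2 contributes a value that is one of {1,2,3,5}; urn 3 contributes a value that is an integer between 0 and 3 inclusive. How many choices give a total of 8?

The generating function for the choices is (t² + t³ + t⁶)·(t + t² + t³ + t⁵)·(1 + t + t² + t³); the count is [t⁸].
(t² + t³ + t⁶) has coefficients 0,0,1,1,0,0,1 for degrees 0…6.
(t + t² + t³ + t⁵) has coefficients 0,1,1,1,0,1,0,0,0 for degrees 0…8.
Finally multiplying by (1 + t + t² + t³), the product of all factors after the first has coefficients 0,1,2,3,3,3,2,1,1 for degrees 0…8.
[t⁸] = 1·2 + 1·3 + 1·2 = 7.

7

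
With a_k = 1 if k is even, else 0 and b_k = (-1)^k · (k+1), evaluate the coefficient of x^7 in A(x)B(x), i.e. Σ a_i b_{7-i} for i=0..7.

-20

The convolution is the t^7 coefficient of A(t)B(t).
Σ = 1·(-8) + 0·7 + 1·(-6) + 0·5 + 1·(-4) + 0·3 + 1·(-2) + 0·1 = -20.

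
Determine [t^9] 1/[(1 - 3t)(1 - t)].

Partial fractions give a closed form: a_n = (3/2)·3^n + (-1/2)·1^n.
At n = 9: a_9 = 29524.

29524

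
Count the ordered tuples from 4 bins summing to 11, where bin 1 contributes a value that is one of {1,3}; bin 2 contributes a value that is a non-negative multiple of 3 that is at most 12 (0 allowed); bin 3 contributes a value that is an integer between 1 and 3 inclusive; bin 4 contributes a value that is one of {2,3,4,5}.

8

The generating function for the choices is (y + y³)·(1 + y³ + y⁶ + y⁹ + y¹²)·(y + y² + y³)·(y² + y³ + y⁴ + y⁵); the count is [y¹¹].
(y + y³) has coefficients 0,1,0,1 for degrees 0…3.
(1 + y³ + y⁶ + y⁹ + y¹²) has coefficients 1,0,0,1,0,0,1,0,0,1,0,0 for degrees 0…11.
Multiplying by (y + y² + y³) gives running coefficients 0,1,1,1,1,1,1,1,1,1,1,1 for degrees 0…11.
Finally multiplying by (y² + y³ + y⁴ + y⁵), the product of all factors after the first has coefficients 0,0,0,1,2,3,4,4,4,4,4,4 for degrees 0…11.
[y¹¹] = 1·4 + 1·4 = 8.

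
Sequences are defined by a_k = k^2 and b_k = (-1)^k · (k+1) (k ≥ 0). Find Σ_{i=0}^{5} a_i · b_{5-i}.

This is [x^5] in the product of the two ordinary generating functions.
Σ = 0·(-6) + 1·5 + 4·(-4) + 9·3 + 16·(-2) + 25·1 = 9.

9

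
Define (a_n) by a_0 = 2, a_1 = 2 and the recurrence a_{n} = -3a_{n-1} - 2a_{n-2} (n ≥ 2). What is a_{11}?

The ordinary generating function has denominator 1 + 3q + 2q^2.
Iterating the recurrence: a_0,…,a_{11} = 2, 2, -10, 26, -58, 122, -250, 506, -1018, 2042, -4090, 8186.

8186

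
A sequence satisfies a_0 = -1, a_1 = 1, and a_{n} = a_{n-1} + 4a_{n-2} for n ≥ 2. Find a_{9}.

-599

The ordinary generating function has denominator 1 - q - 4q^2.
Iterating the recurrence: a_0,…,a_{9} = -1, 1, -3, 1, -11, -7, -51, -79, -283, -599.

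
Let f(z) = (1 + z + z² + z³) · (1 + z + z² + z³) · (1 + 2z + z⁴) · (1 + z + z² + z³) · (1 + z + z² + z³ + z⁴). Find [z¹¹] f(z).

100

(1 + z + z² + z³) has coefficients 1,1,1,1 for degrees 0…3.
(1 + z + z² + z³) has coefficients 1,1,1,1,0,0,0,0,0,0,0,0 for degrees 0…11.
Multiplying by (1 + 2z + z⁴) gives running coefficients 1,3,3,3,3,1,1,1,0,0,0,0 for degrees 0…11.
Multiplying by (1 + z + z² + z³) gives running coefficients 1,4,7,10,12,10,8,6,3,2,1,0 for degrees 0…11.
Finally multiplying by (1 + z + z² + z³ + z⁴), the product of all factors after the first has coefficients 1,5,12,22,34,43,47,46,39,29,20,12 for degrees 0…11.
[z¹¹] = 1·12 + 1·20 + 1·29 + 1·39 = 100.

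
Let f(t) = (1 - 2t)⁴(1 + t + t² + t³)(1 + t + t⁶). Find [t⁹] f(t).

-15

(1 - 2t)⁴ has coefficients 1,-8,24,-32,16 for degrees 0…4.
(1 + t + t² + t³) has coefficients 1,1,1,1,0,0,0,0,0,0 for degrees 0…9.
Finally multiplying by (1 + t + t⁶), the product of all factors after the first has coefficients 1,2,2,2,1,0,1,1,1,1 for degrees 0…9.
[t⁹] = 1·1 − 8·1 + 24·1 − 32·1 + 16·0 = -15.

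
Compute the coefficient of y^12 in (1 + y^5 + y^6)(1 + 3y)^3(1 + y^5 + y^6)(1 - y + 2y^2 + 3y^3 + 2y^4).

(1 + y^5 + y^6) has coefficients 1,0,0,0,0,1,1 for degrees 0…6.
(1 + 3y)^3 has coefficients 1,9,27,27,0,0,0,0,0,0,0,0,0 for degrees 0…12.
Multiplying by (1 + y^5 + y^6) gives running coefficients 1,9,27,27,0,1,10,36,54,27,0,0,0 for degrees 0…12.
Finally multiplying by (1 - y + 2y^2 + 3y^3 + 2y^4), the product of all factors after the first has coefficients 1,8,20,21,56,154,144,82,41,77,209,288,189 for degrees 0…12.
[y^12] = 1·189 + 1·82 + 1·144 = 415.

415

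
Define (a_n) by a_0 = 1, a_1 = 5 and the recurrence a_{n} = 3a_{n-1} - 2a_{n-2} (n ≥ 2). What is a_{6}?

253

The ordinary generating function has denominator 1 - 3y + 2y^2.
Iterating the recurrence: a_0,…,a_{6} = 1, 5, 13, 29, 61, 125, 253.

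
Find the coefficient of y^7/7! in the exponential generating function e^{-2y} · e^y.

The EGF product rule gives c_7 = Σ_{k_1+k_2=7} C(7; k_1,k_2) · ∏ g_i(k_i), where e^{-2y} gives (-2)^k; e^y gives (1)^k.
g_1(k) for k = 0…7: 1, -2, 4, -8, 16, -32, 64, -128.
g_2(k) for k = 0…7: 1, 1, 1, 1, 1, 1, 1, 1.
c_7 = Σ_k C(7,k)·g_1(k)·g_2(7−k) = 1·1·1 + 7·(-2)·1 + 21·4·1 + 35·(-8)·1 + 35·16·1 + 21·(-32)·1 + 7·64·1 + 1·(-128)·1 = 1 − 14 + 84 − 280 + 560 − 672 + 448 − 128 = -1.

-1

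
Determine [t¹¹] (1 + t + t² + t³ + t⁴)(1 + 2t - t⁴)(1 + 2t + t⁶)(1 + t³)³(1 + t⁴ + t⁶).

96

(1 + t + t² + t³ + t⁴) has coefficients 1,1,1,1,1 for degrees 0…4.
(1 + 2t - t⁴) has coefficients 1,2,0,0,-1,0,0,0,0,0,0,0 for degrees 0…11.
Multiplying by (1 + 2t + t⁶) gives running coefficients 1,4,4,0,-1,-2,1,2,0,0,-1,0 for degrees 0…11.
Multiplying by (1 + t³)³ gives running coefficients 1,4,4,3,11,10,4,11,6,4,6,-2 for degrees 0…11.
Finally multiplying by (1 + t⁴ + t⁶), the product of all factors after the first has coefficients 1,4,4,3,12,14,9,18,21,17,21,19 for degrees 0…11.
[t¹¹] = 1·19 + 1·21 + 1·17 + 1·21 + 1·18 = 96.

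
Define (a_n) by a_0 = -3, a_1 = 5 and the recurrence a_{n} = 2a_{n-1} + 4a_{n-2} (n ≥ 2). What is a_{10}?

The ordinary generating function has denominator 1 - 2x - 4x^2.
Iterating the recurrence: a_0,…,a_{10} = -3, 5, -2, 16, 24, 112, 320, 1088, 3456, 11264, 36352.

36352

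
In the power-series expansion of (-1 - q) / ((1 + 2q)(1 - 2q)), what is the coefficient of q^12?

Partial fractions give a closed form: a_n = (-1/4)·(-2)^n + (-3/4)·2^n.
At n = 12: a_12 = -4096.

-4096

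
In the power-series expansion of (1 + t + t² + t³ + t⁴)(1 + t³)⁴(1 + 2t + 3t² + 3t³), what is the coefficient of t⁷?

(1 + t + t² + t³ + t⁴) has coefficients 1,1,1,1,1 for degrees 0…4.
(1 + t³)⁴ has coefficients 1,0,0,4,0,0,6,0 for degrees 0…7.
Finally multiplying by (1 + 2t + 3t² + 3t³), the product of all factors after the first has coefficients 1,2,3,7,8,12,18,12 for degrees 0…7.
[t⁷] = 1·12 + 1·18 + 1·12 + 1·8 + 1·7 = 57.

57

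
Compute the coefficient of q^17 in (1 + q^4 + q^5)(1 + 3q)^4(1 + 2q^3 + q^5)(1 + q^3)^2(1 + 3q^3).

(1 + q^4 + q^5) has coefficients 1,0,0,0,1,1 for degrees 0…5.
(1 + 3q)^4 has coefficients 1,12,54,108,81,0,0,0,0,0,0,0,0,0,0,0,0,0 for degrees 0…17.
Multiplying by (1 + 2q^3 + q^5) gives running coefficients 1,12,54,110,105,109,228,216,108,81,0,0,0,0,0,0,0,0 for degrees 0…17.
Multiplying by (1 + q^3)^2 gives running coefficients 1,12,54,112,129,217,449,438,380,647,537,325,390,216,108,81,0,0 for degrees 0…17.
Finally multiplying by (1 + 3q^3), the product of all factors after the first has coefficients 1,12,54,115,165,379,785,825,1031,1994,1851,1465,2331,1827,1083,1251,648,324 for degrees 0…17.
[q^17] = 1·324 + 1·1827 + 1·2331 = 4482.

4482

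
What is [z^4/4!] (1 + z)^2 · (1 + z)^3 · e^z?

The EGF product rule gives c_4 = Σ_{k_1+k_2+k_3=4} C(4; k_1,k_2,k_3) · ∏ g_i(k_i), where (1+z)^2 gives the falling factorial (2)_k; (1+z)^3 gives the falling factorial (3)_k; e^z gives (1)^k.
g_1(k) for k = 0…4: 1, 2, 2, 0, 0.
g_2(k) for k = 0…4: 1, 3, 6, 6, 0.
g_3(k) for k = 0…4: 1, 1, 1, 1, 1.
First combine the last two factors: h(k) = Σ_j C(k,j)·g_2(j)·g_3(k−j) for k = 0…4: 1, 4, 13, 34, 73.
c_4 = Σ_k C(4,k)·g_1(k)·h(4−k) = 1·1·73 + 4·2·34 + 6·2·13 = 73 + 272 + 156 = 501.

501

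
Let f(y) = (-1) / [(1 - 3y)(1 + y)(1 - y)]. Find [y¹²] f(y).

-597871

Partial fractions give a closed form: a_n = (-9/8)·3^n + (-1/8)·(-1)^n + (1/4)·1^n.
At n = 12: a_12 = -597871.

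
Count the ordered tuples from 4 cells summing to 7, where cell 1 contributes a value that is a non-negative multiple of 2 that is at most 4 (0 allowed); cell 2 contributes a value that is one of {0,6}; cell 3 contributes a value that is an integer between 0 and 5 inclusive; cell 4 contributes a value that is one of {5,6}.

The generating function for the choices is (1 + t² + t⁴)·(1 + t⁶)·(1 + t + t² + t³ + t⁴ + t⁵)·(t⁵ + t⁶); the count is [t⁷].
(1 + t² + t⁴) has coefficients 1,0,1,0,1 for degrees 0…4.
(1 + t⁶) has coefficients 1,0,0,0,0,0,1,0 for degrees 0…7.
Multiplying by (1 + t + t² + t³ + t⁴ + t⁵) gives running coefficients 1,1,1,1,1,1,1,1 for degrees 0…7.
Finally multiplying by (t⁵ + t⁶), the product of all factors after the first has coefficients 0,0,0,0,0,1,2,2 for degrees 0…7.
[t⁷] = 1·2 + 1·1 + 1·0 = 3.

3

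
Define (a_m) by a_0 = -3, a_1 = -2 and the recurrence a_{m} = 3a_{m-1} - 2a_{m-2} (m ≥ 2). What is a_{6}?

60

The ordinary generating function has denominator 1 - 3t + 2t^2.
Iterating the recurrence: a_0,…,a_{6} = -3, -2, 0, 4, 12, 28, 60.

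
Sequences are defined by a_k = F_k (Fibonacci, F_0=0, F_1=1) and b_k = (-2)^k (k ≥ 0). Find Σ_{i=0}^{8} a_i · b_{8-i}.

-93

This is [x^8] in the product of the two ordinary generating functions.
Σ = 0·256 + 1·(-128) + 1·64 + 2·(-32) + 3·16 + 5·(-8) + 8·4 + 13·(-2) + 21·1 = -93.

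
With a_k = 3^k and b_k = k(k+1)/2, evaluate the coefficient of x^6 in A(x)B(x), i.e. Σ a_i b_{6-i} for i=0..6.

This is [x^6] in the product of the two ordinary generating functions.
Σ = 1·21 + 3·15 + 9·10 + 27·6 + 81·3 + 243·1 + 729·0 = 804.

804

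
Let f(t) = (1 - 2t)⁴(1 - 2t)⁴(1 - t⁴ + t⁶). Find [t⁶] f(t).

1681

(1 - 2t)⁴ has coefficients 1,-8,24,-32,16 for degrees 0…4.
(1 - 2t)⁴ has coefficients 1,-8,24,-32,16,0,0 for degrees 0…6.
Finally multiplying by (1 - t⁴ + t⁶), the product of all factors after the first has coefficients 1,-8,24,-32,15,8,-23 for degrees 0…6.
[t⁶] = 1·(-23) − 8·8 + 24·15 − 32·(-32) + 16·24 = 1681.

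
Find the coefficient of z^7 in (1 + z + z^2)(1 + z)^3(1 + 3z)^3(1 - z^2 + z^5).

(1 + z + z^2) has coefficients 1,1,1 for degrees 0…2.
(1 + z)^3 has coefficients 1,3,3,1,0,0,0,0 for degrees 0…7.
Multiplying by (1 + 3z)^3 gives running coefficients 1,12,57,136,171,108,27,0 for degrees 0…7.
Finally multiplying by (1 - z^2 + z^5), the product of all factors after the first has coefficients 1,12,56,124,114,-27,-132,-51 for degrees 0…7.
[z^7] = 1·(-51) + 1·(-132) + 1·(-27) = -210.

-210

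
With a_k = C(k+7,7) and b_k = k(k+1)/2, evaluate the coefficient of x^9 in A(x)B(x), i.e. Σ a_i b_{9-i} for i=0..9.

Write out a_i and b_{9-i} for i = 0,…,9 and sum the products.
Σ = 1·45 + 8·36 + 36·28 + 120·21 + 330·15 + 792·10 + 1716·6 + 3432·3 + 6435·1 + 11440·0 = 43758.

43758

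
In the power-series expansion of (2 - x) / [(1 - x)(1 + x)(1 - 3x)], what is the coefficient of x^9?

Partial fractions give a closed form: a_n = (-1/4)·1^n + (3/8)·(-1)^n + (15/8)·3^n.
At n = 9: a_9 = 36905.

36905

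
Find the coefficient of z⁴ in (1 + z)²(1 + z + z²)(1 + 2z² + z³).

12

(1 + z)² has coefficients 1,2,1 for degrees 0…2.
(1 + z + z²) has coefficients 1,1,1,0,0 for degrees 0…4.
Finally multiplying by (1 + 2z² + z³), the product of all factors after the first has coefficients 1,1,3,3,3 for degrees 0…4.
[z⁴] = 1·3 + 2·3 + 1·3 = 12.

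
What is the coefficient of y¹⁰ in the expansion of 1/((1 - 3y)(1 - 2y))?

175099

Partial fractions give a closed form: a_n = (3)·3^n + (-2)·2^n.
At n = 10: a_10 = 175099.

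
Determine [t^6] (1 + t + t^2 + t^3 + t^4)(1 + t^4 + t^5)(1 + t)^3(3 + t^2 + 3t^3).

78

(1 + t + t^2 + t^3 + t^4) has coefficients 1,1,1,1,1 for degrees 0…4.
(1 + t^4 + t^5) has coefficients 1,0,0,0,1,1,0 for degrees 0…6.
Multiplying by (1 + t)^3 gives running coefficients 1,3,3,1,1,4,6 for degrees 0…6.
Finally multiplying by (3 + t^2 + 3t^3), the product of all factors after the first has coefficients 3,9,10,9,15,22,22 for degrees 0…6.
[t^6] = 1·22 + 1·22 + 1·15 + 1·9 + 1·10 = 78.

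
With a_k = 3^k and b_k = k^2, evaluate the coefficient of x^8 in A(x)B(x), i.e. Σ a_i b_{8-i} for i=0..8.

Write out a_i and b_{8-i} for i = 0,…,8 and sum the products.
Σ = 1·64 + 3·49 + 9·36 + 27·25 + 81·16 + 243·9 + 729·4 + 2187·1 + 6561·0 = 9796.

9796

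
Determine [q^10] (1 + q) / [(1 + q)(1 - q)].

1

Partial fractions give a closed form: a_n = (1)·1^n.
At n = 10: a_10 = 1.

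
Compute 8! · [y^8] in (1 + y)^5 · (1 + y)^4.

The EGF product rule gives c_8 = Σ_{k_1+k_2=8} C(8; k_1,k_2) · ∏ g_i(k_i), where (1+y)^5 gives the falling factorial (5)_k; (1+y)^4 gives the falling factorial (4)_k.
g_1(k) for k = 0…8: 1, 5, 20, 60, 120, 120, 0, 0, 0.
g_2(k) for k = 0…8: 1, 4, 12, 24, 24, 0, 0, 0, 0.
c_8 = Σ_k C(8,k)·g_1(k)·g_2(8−k) = 70·120·24 + 56·120·24 = 201600 + 161280 = 362880.

362880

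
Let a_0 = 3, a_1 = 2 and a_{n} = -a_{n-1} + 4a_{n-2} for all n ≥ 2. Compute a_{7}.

The ordinary generating function has denominator 1 + q - 4q^2.
Iterating the recurrence: a_0,…,a_{7} = 3, 2, 10, -2, 42, -50, 218, -418.

-418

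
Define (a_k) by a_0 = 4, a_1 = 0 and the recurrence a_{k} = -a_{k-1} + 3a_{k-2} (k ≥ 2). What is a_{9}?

The ordinary generating function has denominator 1 + t - 3t^2.
Iterating the recurrence: a_0,…,a_{9} = 4, 0, 12, -12, 48, -84, 228, -480, 1164, -2604.

-2604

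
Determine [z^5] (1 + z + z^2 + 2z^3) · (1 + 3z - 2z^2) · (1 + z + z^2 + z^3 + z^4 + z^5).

(1 + z + z^2 + 2z^3) has coefficients 1,1,1,2 for degrees 0…3.
(1 + 3z - 2z^2) has coefficients 1,3,-2,0,0,0 for degrees 0…5.
Finally multiplying by (1 + z + z^2 + z^3 + z^4 + z^5), the product of all factors after the first has coefficients 1,4,2,2,2,2 for degrees 0…5.
[z^5] = 1·2 + 1·2 + 1·2 + 2·2 = 10.

10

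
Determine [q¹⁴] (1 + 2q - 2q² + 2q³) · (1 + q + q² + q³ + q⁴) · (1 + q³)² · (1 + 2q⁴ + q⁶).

(1 + 2q - 2q² + 2q³) has coefficients 1,2,-2,2 for degrees 0…3.
(1 + q + q² + q³ + q⁴) has coefficients 1,1,1,1,1,0,0,0,0,0,0,0,0,0,0 for degrees 0…14.
Multiplying by (1 + q³)² gives running coefficients 1,1,1,3,3,2,3,3,1,1,1,0,0,0,0 for degrees 0…14.
Finally multiplying by (1 + 2q⁴ + q⁶), the product of all factors after the first has coefficients 1,1,1,3,5,4,6,10,8,8,10,8,5,5,3 for degrees 0…14.
[q¹⁴] = 1·3 + 2·5 − 2·5 + 2·8 = 19.

19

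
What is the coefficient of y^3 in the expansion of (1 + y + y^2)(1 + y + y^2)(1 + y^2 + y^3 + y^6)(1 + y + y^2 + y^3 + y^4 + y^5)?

(1 + y + y^2) has coefficients 1,1,1 for degrees 0…2.
(1 + y + y^2) has coefficients 1,1,1,0 for degrees 0…3.
Multiplying by (1 + y^2 + y^3 + y^6) gives running coefficients 1,1,2,2 for degrees 0…3.
Finally multiplying by (1 + y + y^2 + y^3 + y^4 + y^5), the product of all factors after the first has coefficients 1,2,4,6 for degrees 0…3.
[y^3] = 1·6 + 1·4 + 1·2 = 12.

12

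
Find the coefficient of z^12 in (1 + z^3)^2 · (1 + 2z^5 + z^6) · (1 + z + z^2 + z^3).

(1 + z^3)^2 has coefficients 1,0,0,2,0,0,1 for degrees 0…6.
(1 + 2z^5 + z^6) has coefficients 1,0,0,0,0,2,1,0,0,0,0,0,0 for degrees 0…12.
Finally multiplying by (1 + z + z^2 + z^3), the product of all factors after the first has coefficients 1,1,1,1,0,2,3,3,3,1,0,0,0 for degrees 0…12.
[z^12] = 1·0 + 2·1 + 1·3 = 5.

5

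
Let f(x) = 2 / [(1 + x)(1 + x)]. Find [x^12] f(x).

26

The denominator gives the recurrence a_n = −2a_(n−1) − a_(n−2) for n ≥ 2; the numerator fixes a_0 = 2, a_1 = -4.
Iterating: 2, -4, 6, -8, 10, -12, 14, -16, 18, -20, 22, -24, 26, so a_12 = 26.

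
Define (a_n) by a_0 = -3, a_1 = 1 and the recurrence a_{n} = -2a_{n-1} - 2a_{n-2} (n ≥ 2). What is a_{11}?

-160

The ordinary generating function has denominator 1 + 2y + 2y^2.
Iterating the recurrence: a_0,…,a_{11} = -3, 1, 4, -10, 12, -4, -16, 40, -48, 16, 64, -160.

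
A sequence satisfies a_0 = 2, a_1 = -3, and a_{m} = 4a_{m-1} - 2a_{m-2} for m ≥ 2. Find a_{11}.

-1083808

The ordinary generating function has denominator 1 - 4x + 2x^2.
Iterating the recurrence: a_0,…,a_{11} = 2, -3, -16, -58, -200, -684, -2336, -7976, -27232, -92976, -317440, -1083808.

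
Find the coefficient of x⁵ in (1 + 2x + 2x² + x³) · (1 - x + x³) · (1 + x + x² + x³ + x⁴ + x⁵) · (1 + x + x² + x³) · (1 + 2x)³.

(1 + 2x + 2x² + x³) has coefficients 1,2,2,1 for degrees 0…3.
(1 - x + x³) has coefficients 1,-1,0,1,0,0 for degrees 0…5.
Multiplying by (1 + x + x² + x³ + x⁴ + x⁵) gives running coefficients 1,0,0,1,1,1 for degrees 0…5.
Multiplying by (1 + x + x² + x³) gives running coefficients 1,1,1,2,2,3 for degrees 0…5.
Finally multiplying by (1 + 2x)³, the product of all factors after the first has coefficients 1,7,19,28,34,47 for degrees 0…5.
[x⁵] = 1·47 + 2·34 + 2·28 + 1·19 = 190.

190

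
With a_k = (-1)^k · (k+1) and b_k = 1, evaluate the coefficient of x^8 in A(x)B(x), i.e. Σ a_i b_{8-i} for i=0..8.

5

This is [x^8] in the product of the two ordinary generating functions.
Σ = 1·1 − 2·1 + 3·1 − 4·1 + 5·1 − 6·1 + 7·1 − 8·1 + 9·1 = 5.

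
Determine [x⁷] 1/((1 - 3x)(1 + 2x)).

Partial fractions give a closed form: a_n = (3/5)·3^n + (2/5)·(-2)^n.
At n = 7: a_7 = 1261.

1261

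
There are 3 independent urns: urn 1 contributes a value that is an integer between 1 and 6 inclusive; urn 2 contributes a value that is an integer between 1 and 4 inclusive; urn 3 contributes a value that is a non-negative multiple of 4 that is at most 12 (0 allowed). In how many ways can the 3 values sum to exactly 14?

The generating function for the choices is (z + z^2 + z^3 + z^4 + z^5 + z^6)·(z + z^2 + z^3 + z^4)·(1 + z^4 + z^8 + z^12); the count is [z^14].
(z + z^2 + z^3 + z^4 + z^5 + z^6) has coefficients 0,1,1,1,1,1,1 for degrees 0…6.
(z + z^2 + z^3 + z^4) has coefficients 0,1,1,1,1,0,0,0,0,0,0,0,0,0,0 for degrees 0…14.
Finally multiplying by (1 + z^4 + z^8 + z^12), the product of all factors after the first has coefficients 0,1,1,1,1,1,1,1,1,1,1,1,1,1,1 for degrees 0…14.
[z^14] = 1·1 + 1·1 + 1·1 + 1·1 + 1·1 + 1·1 = 6.

6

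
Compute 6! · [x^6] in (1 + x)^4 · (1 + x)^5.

60480

The EGF product rule gives c_6 = Σ_{k_1+k_2=6} C(6; k_1,k_2) · ∏ g_i(k_i), where (1+x)^4 gives the falling factorial (4)_k; (1+x)^5 gives the falling factorial (5)_k.
g_1(k) for k = 0…6: 1, 4, 12, 24, 24, 0, 0.
g_2(k) for k = 0…6: 1, 5, 20, 60, 120, 120, 0.
c_6 = Σ_k C(6,k)·g_1(k)·g_2(6−k) = 6·4·120 + 15·12·120 + 20·24·60 + 15·24·20 = 2880 + 21600 + 28800 + 7200 = 60480.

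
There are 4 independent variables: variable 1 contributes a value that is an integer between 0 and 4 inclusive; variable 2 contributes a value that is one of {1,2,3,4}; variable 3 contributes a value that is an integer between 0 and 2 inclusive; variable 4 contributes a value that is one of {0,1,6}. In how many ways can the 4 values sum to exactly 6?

The generating function for the choices is (1 + z + z² + z³ + z⁴)·(z + z² + z³ + z⁴)·(1 + z + z²)·(1 + z + z⁶); the count is [z⁶].
(1 + z + z² + z³ + z⁴) has coefficients 1,1,1,1,1 for degrees 0…4.
(z + z² + z³ + z⁴) has coefficients 0,1,1,1,1,0,0 for degrees 0…6.
Multiplying by (1 + z + z²) gives running coefficients 0,1,2,3,3,2,1 for degrees 0…6.
Finally multiplying by (1 + z + z⁶), the product of all factors after the first has coefficients 0,1,3,5,6,5,3 for degrees 0…6.
[z⁶] = 1·3 + 1·5 + 1·6 + 1·5 + 1·3 = 22.

22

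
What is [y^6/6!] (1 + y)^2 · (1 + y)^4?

The EGF product rule gives c_6 = Σ_{k_1+k_2=6} C(6; k_1,k_2) · ∏ g_i(k_i), where (1+y)^2 gives the falling factorial (2)_k; (1+y)^4 gives the falling factorial (4)_k.
g_1(k) for k = 0…6: 1, 2, 2, 0, 0, 0, 0.
g_2(k) for k = 0…6: 1, 4, 12, 24, 24, 0, 0.
c_6 = Σ_k C(6,k)·g_1(k)·g_2(6−k) = 15·2·24 = 720.

720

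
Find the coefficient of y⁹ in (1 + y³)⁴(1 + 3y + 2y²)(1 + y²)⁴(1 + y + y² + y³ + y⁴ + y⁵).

484

(1 + y³)⁴ has coefficients 1,0,0,4,0,0,6,0,0,4 for degrees 0…9.
(1 + 3y + 2y²) has coefficients 1,3,2,0,0,0,0,0,0,0 for degrees 0…9.
Multiplying by (1 + y²)⁴ gives running coefficients 1,3,6,12,14,18,16,12,9,3 for degrees 0…9.
Finally multiplying by (1 + y + y² + y³ + y⁴ + y⁵), the product of all factors after the first has coefficients 1,4,10,22,36,54,69,78,81,72 for degrees 0…9.
[y⁹] = 1·72 + 4·69 + 6·22 + 4·1 = 484.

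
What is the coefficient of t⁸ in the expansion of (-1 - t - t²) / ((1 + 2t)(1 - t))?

-129

The denominator gives the recurrence a_n = −a_(n−1) + 2a_(n−2) for n ≥ 3; the numerator fixes a_0 = -1, a_1 = 0, a_2 = -3.
Iterating: -1, 0, -3, 3, -9, 15, -33, 63, -129, so a_8 = -129.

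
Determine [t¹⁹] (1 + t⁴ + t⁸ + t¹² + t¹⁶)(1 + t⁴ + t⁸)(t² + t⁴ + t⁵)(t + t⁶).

(1 + t⁴ + t⁸ + t¹² + t¹⁶) has coefficients 1,0,0,0,1,0,0,0,1,0,0,0,1,0,0,0,1 for degrees 0…16.
(1 + t⁴ + t⁸) has coefficients 1,0,0,0,1,0,0,0,1,0,0,0,0,0,0,0,0,0,0,0 for degrees 0…19.
Multiplying by (t² + t⁴ + t⁵) gives running coefficients 0,0,1,0,1,1,1,0,1,1,1,0,1,1,0,0,0,0,0,0 for degrees 0…19.
Finally multiplying by (t + t⁶), the product of all factors after the first has coefficients 0,0,0,1,0,1,1,1,1,1,2,2,1,1,2,1,1,0,1,1 for degrees 0…19.
[t¹⁹] = 1·1 + 1·1 + 1·2 + 1·1 + 1·1 = 6.

6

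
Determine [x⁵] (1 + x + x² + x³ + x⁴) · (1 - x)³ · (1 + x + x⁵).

(1 + x + x² + x³ + x⁴) has coefficients 1,1,1,1,1 for degrees 0…4.
(1 - x)³ has coefficients 1,-3,3,-1,0,0 for degrees 0…5.
Finally multiplying by (1 + x + x⁵), the product of all factors after the first has coefficients 1,-2,0,2,-1,1 for degrees 0…5.
[x⁵] = 1·1 + 1·(-1) + 1·2 + 1·0 + 1·(-2) = 0.

0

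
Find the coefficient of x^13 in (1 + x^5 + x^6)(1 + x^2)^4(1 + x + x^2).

(1 + x^5 + x^6) has coefficients 1,0,0,0,0,1,1 for degrees 0…6.
(1 + x^2)^4 has coefficients 1,0,4,0,6,0,4,0,1,0,0,0,0,0 for degrees 0…13.
Finally multiplying by (1 + x + x^2), the product of all factors after the first has coefficients 1,1,5,4,10,6,10,4,5,1,1,0,0,0 for degrees 0…13.
[x^13] = 1·0 + 1·5 + 1·4 = 9.

9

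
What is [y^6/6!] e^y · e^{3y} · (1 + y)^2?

24064

The EGF product rule gives c_6 = Σ_{k_1+k_2+k_3=6} C(6; k_1,k_2,k_3) · ∏ g_i(k_i), where e^y gives (1)^k; e^{3y} gives (3)^k; (1+y)^2 gives the falling factorial (2)_k.
g_1(k) for k = 0…6: 1, 1, 1, 1, 1, 1, 1.
g_2(k) for k = 0…6: 1, 3, 9, 27, 81, 243, 729.
g_3(k) for k = 0…6: 1, 2, 2, 0, 0, 0, 0.
First combine the last two factors: h(k) = Σ_j C(k,j)·g_2(j)·g_3(k−j) for k = 0…6: 1, 5, 23, 99, 405, 1593, 6075.
c_6 = Σ_k C(6,k)·g_1(k)·h(6−k) = 1·1·6075 + 6·1·1593 + 15·1·405 + 20·1·99 + 15·1·23 + 6·1·5 + 1·1·1 = 6075 + 9558 + 6075 + 1980 + 345 + 30 + 1 = 24064.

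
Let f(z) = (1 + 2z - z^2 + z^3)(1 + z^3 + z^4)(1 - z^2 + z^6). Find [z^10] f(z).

3

(1 + 2z - z^2 + z^3) has coefficients 1,2,-1,1 for degrees 0…3.
(1 + z^3 + z^4) has coefficients 1,0,0,1,1,0,0,0,0,0,0 for degrees 0…10.
Finally multiplying by (1 - z^2 + z^6), the product of all factors after the first has coefficients 1,0,-1,1,1,-1,0,0,0,1,1 for degrees 0…10.
[z^10] = 1·1 + 2·1 − 1·0 + 1·0 = 3.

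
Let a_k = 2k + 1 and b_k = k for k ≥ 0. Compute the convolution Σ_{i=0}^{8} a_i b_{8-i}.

Write out a_i and b_{8-i} for i = 0,…,8 and sum the products.
Σ = 1·8 + 3·7 + 5·6 + 7·5 + 9·4 + 11·3 + 13·2 + 15·1 + 17·0 = 204.

204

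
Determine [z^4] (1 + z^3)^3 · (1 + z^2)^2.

(1 + z^3)^3 has coefficients 1,0,0,3,0 for degrees 0…4.
(1 + z^2)^2 has coefficients 1,0,2,0,1 for degrees 0…4.
[z^4] = 1·1 + 3·0 = 1.

1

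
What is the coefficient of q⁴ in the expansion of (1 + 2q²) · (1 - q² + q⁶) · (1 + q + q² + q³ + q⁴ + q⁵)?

0

(1 + 2q²) has coefficients 1,0,2 for degrees 0…2.
(1 - q² + q⁶) has coefficients 1,0,-1,0,0 for degrees 0…4.
Finally multiplying by (1 + q + q² + q³ + q⁴ + q⁵), the product of all factors after the first has coefficients 1,1,0,0,0 for degrees 0…4.
[q⁴] = 1·0 + 2·0 = 0.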